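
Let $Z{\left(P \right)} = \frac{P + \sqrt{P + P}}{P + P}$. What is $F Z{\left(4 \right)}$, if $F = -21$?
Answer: $- \frac{21}{2} - \frac{21 \sqrt{2}}{4} \approx -17.925$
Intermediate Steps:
$Z{\left(P \right)} = \frac{P + \sqrt{2} \sqrt{P}}{2 P}$ ($Z{\left(P \right)} = \frac{P + \sqrt{2 P}}{2 P} = \left(P + \sqrt{2} \sqrt{P}\right) \frac{1}{2 P} = \frac{P + \sqrt{2} \sqrt{P}}{2 P}$)
$F Z{\left(4 \right)} = - 21 \left(\frac{1}{2} + \frac{\sqrt{2}}{2 \cdot 2}\right) = - 21 \left(\frac{1}{2} + \frac{1}{2} \sqrt{2} \cdot \frac{1}{2}\right) = - 21 \left(\frac{1}{2} + \frac{\sqrt{2}}{4}\right) = - \frac{21}{2} - \frac{21 \sqrt{2}}{4}$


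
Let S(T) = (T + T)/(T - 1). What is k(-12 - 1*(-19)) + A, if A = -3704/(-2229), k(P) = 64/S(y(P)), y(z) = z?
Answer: 453896/15603 ≈ 29.090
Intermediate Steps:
S(T) = 2*T/(-1 + T) (S(T) = (2*T)/(-1 + T) = 2*T/(-1 + T))
k(P) = 32*(-1 + P)/P (k(P) = 64/((2*P/(-1 + P))) = 64*((-1 + P)/(2*P)) = 32*(-1 + P)/P)
A = 3704/2229 (A = -3704*(-1/2229) = 3704/2229 ≈ 1.6617)
k(-12 - 1*(-19)) + A = (32 - 32/(-12 - 1*(-19))) + 3704/2229 = (32 - 32/(-12 + 19)) + 3704/2229 = (32 - 32/7) + 3704/2229 = 192/7 + 3704/2229 = 453896/15603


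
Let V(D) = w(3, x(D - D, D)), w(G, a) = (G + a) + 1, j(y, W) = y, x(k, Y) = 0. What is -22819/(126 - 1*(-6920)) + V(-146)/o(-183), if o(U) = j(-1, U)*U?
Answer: -4147693/1289418 ≈ -3.2167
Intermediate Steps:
w(G, a) = 1 + G + a
V(D) = 4 (V(D) = 1 + 3 + 0 = 4)
o(U) = -U
-22819/(126 - 1*(-6920)) + V(-146)/o(-183) = -22819/(126 - 1*(-6920)) + 4/((-1*(-183))) = -22819/(126 + 6920) + 4/183 = -22819/7046 + 4*(1/183) = -22819*1/7046 + 4/183 = -22819/7046 + 4/183 = -4147693/1289418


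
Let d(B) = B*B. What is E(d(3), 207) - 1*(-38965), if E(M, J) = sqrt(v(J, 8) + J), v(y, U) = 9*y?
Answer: 38965 + 3*sqrt(230) ≈ 39011.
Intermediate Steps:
d(B) = B**2
E(M, J) = sqrt(10)*sqrt(J) (E(M, J) = sqrt(9*J + J) = sqrt(10*J) = sqrt(10)*sqrt(J))
E(d(3), 207) - 1*(-38965) = sqrt(10)*sqrt(207) - 1*(-38965) = sqrt(10)*(3*sqrt(23)) + 38965 = 3*sqrt(230) + 38965 = 38965 + 3*sqrt(230)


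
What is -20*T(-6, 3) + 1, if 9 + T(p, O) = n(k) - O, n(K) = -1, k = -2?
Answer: 261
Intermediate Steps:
T(p, O) = -10 - O (T(p, O) = -9 + (-1 - O) = -10 - O)
-20*T(-6, 3) + 1 = -20*(-10 - 1*3) + 1 = -20*(-10 - 3) + 1 = -20*(-13) + 1 = 260 + 1 = 261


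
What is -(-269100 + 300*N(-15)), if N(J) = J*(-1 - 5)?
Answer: 242100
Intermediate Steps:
N(J) = -6*J (N(J) = J*(-6) = -6*J)
-(-269100 + 300*N(-15)) = -300/(1/(-897 - 6*(-15))) = -300/(1/(-897 + 90)) = -300/(1/(-807)) = -300/(-1/807) = -300*(-807) = 242100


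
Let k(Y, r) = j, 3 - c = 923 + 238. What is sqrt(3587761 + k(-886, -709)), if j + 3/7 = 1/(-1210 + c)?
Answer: 5*sqrt(616116651171)/2072 ≈ 1894.1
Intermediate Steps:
c = -1158 (c = 3 - (923 + 238) = 3 - 1*1161 = 3 - 1161 = -1158)
j = -7111/16576 (j = -3/7 + 1/(-1210 - 1158) = -3/7 + 1/(-2368) = -3/7 - 1/2368 = -7111/16576 ≈ -0.42899)
k(Y, r) = -7111/16576
sqrt(3587761 + k(-886, -709)) = sqrt(3587761 - 7111/16576) = sqrt(59470719225/16576) = 5*sqrt(616116651171)/2072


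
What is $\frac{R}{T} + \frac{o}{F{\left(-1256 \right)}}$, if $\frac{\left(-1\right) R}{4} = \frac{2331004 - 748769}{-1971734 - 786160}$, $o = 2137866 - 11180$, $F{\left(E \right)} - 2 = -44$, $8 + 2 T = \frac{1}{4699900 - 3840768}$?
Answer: $- \frac{95981247789832427}{1895515714617} \approx -50636.0$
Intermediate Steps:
$T = - \frac{6873055}{1718264}$ ($T = -4 + \frac{1}{2 \left(4699900 - 3840768\right)} = -4 + \frac{1}{2 \cdot 859132} = -4 + \frac{1}{2} \cdot \frac{1}{859132} = -4 + \frac{1}{1718264} = - \frac{6873055}{1718264} \approx -4.0$)
$F{\left(E \right)} = -42$ ($F{\left(E \right)} = 2 - 44 = -42$)
$o = 2126686$ ($o = 2137866 - 11180 = 2126686$)
$R = \frac{3164470}{1378947}$ ($R = - 4 \frac{2331004 - 748769}{-1971734 - 786160} = - 4 \frac{1582235}{-2757894} = - 4 \cdot 1582235 \left(- \frac{1}{2757894}\right) = \left(-4\right) \left(- \frac{1582235}{2757894}\right) = \frac{3164470}{1378947} \approx 2.2948$)
$\frac{R}{T} + \frac{o}{F{\left(-1256 \right)}} = \frac{3164470}{1378947 \left(- \frac{6873055}{1718264}\right)} + \frac{2126686}{-42} = \frac{3164470}{1378947} \left(- \frac{1718264}{6873055}\right) + 2126686 \left(- \frac{1}{42}\right) = - \frac{1087478976016}{1895515714617} - \frac{1063343}{21} = - \frac{95981247789832427}{1895515714617}$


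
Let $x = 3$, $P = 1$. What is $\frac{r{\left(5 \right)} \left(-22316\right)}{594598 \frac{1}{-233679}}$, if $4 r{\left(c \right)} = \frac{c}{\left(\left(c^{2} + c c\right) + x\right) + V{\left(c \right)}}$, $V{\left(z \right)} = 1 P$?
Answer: $\frac{2172825235}{10702764} \approx 203.02$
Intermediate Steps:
$V{\left(z \right)} = 1$ ($V{\left(z \right)} = 1 \cdot 1 = 1$)
$r{\left(c \right)} = \frac{c}{4 \left(4 + 2 c^{2}\right)}$ ($r{\left(c \right)} = \frac{\frac{1}{\left(\left(c^{2} + c c\right) + 3\right) + 1} c}{4} = \frac{\frac{1}{\left(\left(c^{2} + c^{2}\right) + 3\right) + 1} c}{4} = \frac{\frac{1}{\left(2 c^{2} + 3\right) + 1} c}{4} = \frac{\frac{1}{\left(3 + 2 c^{2}\right) + 1} c}{4} = \frac{\frac{1}{4 + 2 c^{2}} c}{4} = \frac{c \frac{1}{4 + 2 c^{2}}}{4} = \frac{c}{4 \left(4 + 2 c^{2}\right)}$)
$\frac{r{\left(5 \right)} \left(-22316\right)}{594598 \frac{1}{-233679}} = \frac{\frac{1}{8} \cdot 5 \frac{1}{2 + 5^{2}} \left(-22316\right)}{594598 \frac{1}{-233679}} = \frac{\frac{1}{8} \cdot 5 \frac{1}{2 + 25} \left(-22316\right)}{594598 \left(- \frac{1}{233679}\right)} = \frac{\frac{1}{8} \cdot 5 \cdot \frac{1}{27} \left(-22316\right)}{- \frac{594598}{233679}} = \frac{1}{8} \cdot 5 \cdot \frac{1}{27} \left(-22316\right) \left(- \frac{233679}{594598}\right) = \frac{5}{216} \left(-22316\right) \left(- \frac{233679}{594598}\right) = \left(- \frac{27895}{54}\right) \left(- \frac{233679}{594598}\right) = \frac{2172825235}{10702764}$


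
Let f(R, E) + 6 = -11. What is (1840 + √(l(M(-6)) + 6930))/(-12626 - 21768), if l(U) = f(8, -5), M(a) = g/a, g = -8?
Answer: -920/17197 - √6913/34394 ≈ -0.055915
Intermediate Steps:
f(R, E) = -17 (f(R, E) = -6 - 11 = -17)
M(a) = -8/a
l(U) = -17
(1840 + √(l(M(-6)) + 6930))/(-12626 - 21768) = (1840 + √(-17 + 6930))/(-12626 - 21768) = (1840 + √6913)/(-34394) = (1840 + √6913)*(-1/34394) = -920/17197 - √6913/34394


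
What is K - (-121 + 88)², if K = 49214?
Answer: 48125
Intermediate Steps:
K - (-121 + 88)² = 49214 - (-121 + 88)² = 49214 - 1*(-33)² = 49214 - 1*1089 = 49214 - 1089 = 48125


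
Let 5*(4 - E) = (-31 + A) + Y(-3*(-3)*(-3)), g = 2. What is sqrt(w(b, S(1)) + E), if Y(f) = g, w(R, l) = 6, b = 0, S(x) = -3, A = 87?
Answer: 2*I*sqrt(10)/5 ≈ 1.2649*I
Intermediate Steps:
Y(f) = 2
E = -38/5 (E = 4 - ((-31 + 87) + 2)/5 = 4 - (56 + 2)/5 = 4 - 1/5*58 = 4 - 58/5 = -38/5 ≈ -7.6000)
sqrt(w(b, S(1)) + E) = sqrt(6 - 38/5) = sqrt(-8/5) = 2*I*sqrt(10)/5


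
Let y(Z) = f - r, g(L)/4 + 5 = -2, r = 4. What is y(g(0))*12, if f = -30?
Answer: -408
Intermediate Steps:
g(L) = -28 (g(L) = -20 + 4*(-2) = -20 - 8 = -28)
y(Z) = -34 (y(Z) = -30 - 1*4 = -30 - 4 = -34)
y(g(0))*12 = -34*12 = -408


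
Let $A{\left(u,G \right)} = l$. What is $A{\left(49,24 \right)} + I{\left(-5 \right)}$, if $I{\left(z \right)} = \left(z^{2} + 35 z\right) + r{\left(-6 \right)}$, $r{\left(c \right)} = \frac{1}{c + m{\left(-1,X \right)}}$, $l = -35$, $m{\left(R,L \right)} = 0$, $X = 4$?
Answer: $- \frac{1111}{6} \approx -185.17$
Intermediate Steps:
$A{\left(u,G \right)} = -35$
$r{\left(c \right)} = \frac{1}{c}$ ($r{\left(c \right)} = \frac{1}{c + 0} = \frac{1}{c}$)
$I{\left(z \right)} = - \frac{1}{6} + z^{2} + 35 z$ ($I{\left(z \right)} = \left(z^{2} + 35 z\right) + \frac{1}{-6} = \left(z^{2} + 35 z\right) - \frac{1}{6} = - \frac{1}{6} + z^{2} + 35 z$)
$A{\left(49,24 \right)} + I{\left(-5 \right)} = -35 + \left(- \frac{1}{6} + \left(-5\right)^{2} + 35 \left(-5\right)\right) = -35 - \frac{901}{6} = - \frac{1111}{6}$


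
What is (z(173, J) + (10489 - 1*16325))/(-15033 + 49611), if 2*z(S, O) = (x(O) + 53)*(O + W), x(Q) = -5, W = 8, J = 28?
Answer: -22/153 ≈ -0.14379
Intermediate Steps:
z(S, O) = 192 + 24*O (z(S, O) = ((-5 + 53)*(O + 8))/2 = (48*(8 + O))/2 = (384 + 48*O)/2 = 192 + 24*O)
(z(173, J) + (10489 - 1*16325))/(-15033 + 49611) = ((192 + 24*28) + (10489 - 1*16325))/(-15033 + 49611) = ((192 + 672) + (10489 - 16325))/34578 = (864 - 5836)*(1/34578) = -4972*1/34578 = -22/153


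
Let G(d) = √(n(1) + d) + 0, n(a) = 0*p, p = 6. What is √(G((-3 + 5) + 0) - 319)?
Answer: √(-319 + √2) ≈ 17.821*I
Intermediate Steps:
n(a) = 0 (n(a) = 0*6 = 0)
G(d) = √d (G(d) = √(0 + d) + 0 = √d + 0 = √d)
√(G((-3 + 5) + 0) - 319) = √(√((-3 + 5) + 0) - 319) = √(√(2 + 0) - 319) = √(√2 - 319) = √(-319 + √2)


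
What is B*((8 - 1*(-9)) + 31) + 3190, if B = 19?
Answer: 4102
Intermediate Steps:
B*((8 - 1*(-9)) + 31) + 3190 = 19*((8 - 1*(-9)) + 31) + 3190 = 19*((8 + 9) + 31) + 3190 = 19*(17 + 31) + 3190 = 19*48 + 3190 = 912 + 3190 = 4102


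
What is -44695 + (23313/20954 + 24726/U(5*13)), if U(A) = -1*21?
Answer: -6728312887/146678 ≈ -45871.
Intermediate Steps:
U(A) = -21
-44695 + (23313/20954 + 24726/U(5*13)) = -44695 + (23313/20954 + 24726/(-21)) = -44695 + (23313*(1/20954) + 24726*(-1/21)) = -44695 + (23313/20954 - 8242/7) = -44695 - 172539677/146678 = -6728312887/146678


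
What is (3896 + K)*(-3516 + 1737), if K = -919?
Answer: -5296083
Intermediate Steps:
(3896 + K)*(-3516 + 1737) = (3896 - 919)*(-3516 + 1737) = 2977*(-1779) = -5296083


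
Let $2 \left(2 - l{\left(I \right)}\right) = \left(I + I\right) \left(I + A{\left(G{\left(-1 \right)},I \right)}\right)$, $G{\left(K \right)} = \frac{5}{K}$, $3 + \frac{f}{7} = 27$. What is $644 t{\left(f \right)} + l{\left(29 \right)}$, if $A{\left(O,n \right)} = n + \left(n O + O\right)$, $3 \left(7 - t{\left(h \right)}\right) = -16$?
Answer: $\frac{31838}{3} \approx 10613.0$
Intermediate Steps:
$f = 168$ ($f = -21 + 7 \cdot 27 = -21 + 189 = 168$)
$t{\left(h \right)} = \frac{37}{3}$ ($t{\left(h \right)} = 7 - - \frac{16}{3} = 7 + \frac{16}{3} = \frac{37}{3}$)
$A{\left(O,n \right)} = O + n + O n$ ($A{\left(O,n \right)} = n + \left(O n + O\right) = n + \left(O + O n\right) = O + n + O n$)
$l{\left(I \right)} = 2 - I \left(-5 - 3 I\right)$ ($l{\left(I \right)} = 2 - \frac{\left(I + I\right) \left(I + \left(\frac{5}{-1} + I + \frac{5}{-1} I\right)\right)}{2} = 2 - \frac{2 I \left(I + \left(5 \left(-1\right) + I + 5 \left(-1\right) I\right)\right)}{2} = 2 - \frac{2 I \left(I - \left(5 + 4 I\right)\right)}{2} = 2 - \frac{2 I \left(-5 - 3 I\right)}{2} = 2 - I \left(-5 - 3 I\right)$)
$644 t{\left(f \right)} + l{\left(29 \right)} = 644 \cdot \frac{37}{3} + \left(2 + 3 \cdot 29^{2} + 5 \cdot 29\right) = \frac{23828}{3} + \left(2 + 3 \cdot 841 + 145\right) = \frac{23828}{3} + \left(2 + 2523 + 145\right) = \frac{23828}{3} + 2670 = \frac{31838}{3}$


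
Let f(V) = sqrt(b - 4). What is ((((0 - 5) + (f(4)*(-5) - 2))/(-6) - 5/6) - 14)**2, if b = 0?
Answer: 184 - 410*I/9 ≈ 184.0 - 45.556*I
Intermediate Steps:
f(V) = 2*I (f(V) = sqrt(0 - 4) = sqrt(-4) = 2*I)
((((0 - 5) + (f(4)*(-5) - 2))/(-6) - 5/6) - 14)**2 = ((((0 - 5) + ((2*I)*(-5) - 2))/(-6) - 5/6) - 14)**2 = (((-5 + (-10*I - 2))*(-1/6) - 5*1/6) - 14)**2 = (((-5 + (-2 - 10*I))*(-1/6) - 5/6) - 14)**2 = (((-7 - 10*I)*(-1/6) - 5/6) - 14)**2 = (((7/6 + 5*I/3) - 5/6) - 14)**2 = ((1/3 + 5*I/3) - 14)**2 = (-41/3 + 5*I/3)**2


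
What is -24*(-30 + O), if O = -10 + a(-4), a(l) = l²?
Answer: 576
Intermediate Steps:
O = 6 (O = -10 + (-4)² = -10 + 16 = 6)
-24*(-30 + O) = -24*(-30 + 6) = -24*(-24) = 576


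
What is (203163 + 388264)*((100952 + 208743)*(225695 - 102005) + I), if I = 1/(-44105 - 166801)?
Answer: 4778139945213795970673/210906 ≈ 2.2655e+16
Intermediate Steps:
I = -1/210906 (I = 1/(-210906) = -1/210906 ≈ -4.7415e-6)
(203163 + 388264)*((100952 + 208743)*(225695 - 102005) + I) = (203163 + 388264)*((100952 + 208743)*(225695 - 102005) - 1/210906) = 591427*(309695*123690 - 1/210906) = 591427*(38306174550 - 1/210906) = 591427*(8079002049642299/210906) = 4778139945213795970673/210906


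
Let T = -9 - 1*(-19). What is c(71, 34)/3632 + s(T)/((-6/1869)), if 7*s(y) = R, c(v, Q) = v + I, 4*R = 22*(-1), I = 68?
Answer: 889071/3632 ≈ 244.79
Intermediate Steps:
T = 10 (T = -9 + 19 = 10)
R = -11/2 (R = (22*(-1))/4 = (1/4)*(-22) = -11/2 ≈ -5.5000)
c(v, Q) = 68 + v (c(v, Q) = v + 68 = 68 + v)
s(y) = -11/14 (s(y) = (1/7)*(-11/2) = -11/14)
c(71, 34)/3632 + s(T)/((-6/1869)) = (68 + 71)/3632 - 11/(14*((-6/1869))) = 139*(1/3632) - 11/(14*((-6*1/1869))) = 139/3632 - 11/(14*(-2/623)) = 139/3632 - 11/14*(-623/2) = 139/3632 + 979/4 = 889071/3632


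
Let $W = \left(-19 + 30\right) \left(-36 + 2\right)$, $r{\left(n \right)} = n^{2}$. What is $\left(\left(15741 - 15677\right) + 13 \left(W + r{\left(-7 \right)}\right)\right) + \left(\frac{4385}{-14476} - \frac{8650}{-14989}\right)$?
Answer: $- \frac{902797468369}{216980764} \approx -4160.7$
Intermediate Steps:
$W = -374$ ($W = 11 \left(-34\right) = -374$)
$\left(\left(15741 - 15677\right) + 13 \left(W + r{\left(-7 \right)}\right)\right) + \left(\frac{4385}{-14476} - \frac{8650}{-14989}\right) = \left(\left(15741 - 15677\right) + 13 \left(-374 + \left(-7\right)^{2}\right)\right) + \left(\frac{4385}{-14476} - \frac{8650}{-14989}\right) = \left(64 + 13 \left(-374 + 49\right)\right) + \left(4385 \left(- \frac{1}{14476}\right) - - \frac{8650}{14989}\right) = \left(64 + 13 \left(-325\right)\right) + \left(- \frac{4385}{14476} + \frac{8650}{14989}\right) = \left(64 - 4225\right) + \frac{59490635}{216980764} = -4161 + \frac{59490635}{216980764} = - \frac{902797468369}{216980764}$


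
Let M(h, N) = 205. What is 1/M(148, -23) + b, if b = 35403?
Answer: 7257616/205 ≈ 35403.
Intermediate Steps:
1/M(148, -23) + b = 1/205 + 35403 = 7257616/205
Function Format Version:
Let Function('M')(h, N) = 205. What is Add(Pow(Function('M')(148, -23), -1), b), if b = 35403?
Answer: Rational(7257616, 205) ≈ 35403.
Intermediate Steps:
Add(Pow(Function('M')(148, -23), -1), b) = Add(Pow(205, -1), 35403) = Add(Rational(1, 205), 35403) = Rational(7257616, 205)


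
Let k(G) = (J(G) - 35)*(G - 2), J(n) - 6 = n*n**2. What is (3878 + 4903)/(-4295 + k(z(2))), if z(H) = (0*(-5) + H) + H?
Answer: -8781/4225 ≈ -2.0783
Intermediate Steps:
z(H) = 2*H (z(H) = (0 + H) + H = H + H = 2*H)
J(n) = 6 + n**3 (J(n) = 6 + n*n**2 = 6 + n**3)
k(G) = (-29 + G**3)*(-2 + G) (k(G) = ((6 + G**3) - 35)*(G - 2) = (-29 + G**3)*(-2 + G))
(3878 + 4903)/(-4295 + k(z(2))) = (3878 + 4903)/(-4295 + (58 + (2*2)**4 - 58*2 - 2*(2*2)**3)) = 8781/(-4295 + (58 + 4**4 - 29*4 - 2*4**3)) = 8781/(-4295 + (58 + 256 - 116 - 2*64)) = 8781/(-4295 + (58 + 256 - 116 - 128)) = 8781/(-4295 + 70) = 8781/(-4225) = 8781*(-1/4225) = -8781/4225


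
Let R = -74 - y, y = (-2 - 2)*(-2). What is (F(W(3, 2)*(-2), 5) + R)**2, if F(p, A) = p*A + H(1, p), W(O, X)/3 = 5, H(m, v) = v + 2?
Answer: 67600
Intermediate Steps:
H(m, v) = 2 + v
y = 8 (y = -4*(-2) = 8)
W(O, X) = 15 (W(O, X) = 3*5 = 15)
R = -82 (R = -74 - 1*8 = -74 - 8 = -82)
F(p, A) = 2 + p + A*p (F(p, A) = p*A + (2 + p) = A*p + (2 + p) = 2 + p + A*p)
(F(W(3, 2)*(-2), 5) + R)**2 = ((2 + 15*(-2) + 5*(15*(-2))) - 82)**2 = ((2 - 30 + 5*(-30)) - 82)**2 = ((2 - 30 - 150) - 82)**2 = (-178 - 82)**2 = (-260)**2 = 67600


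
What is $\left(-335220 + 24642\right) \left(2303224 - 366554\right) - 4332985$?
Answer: $-601491428245$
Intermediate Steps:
$\left(-335220 + 24642\right) \left(2303224 - 366554\right) - 4332985 = \left(-310578\right) 1936670 - 4332985 = -601487095260 - 4332985 = -601491428245$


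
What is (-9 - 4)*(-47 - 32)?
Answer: 1027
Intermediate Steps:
(-9 - 4)*(-47 - 32) = -13*(-79) = 1027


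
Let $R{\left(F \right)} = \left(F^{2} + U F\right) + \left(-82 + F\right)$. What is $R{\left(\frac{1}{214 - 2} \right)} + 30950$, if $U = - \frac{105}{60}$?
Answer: $\frac{693665617}{22472} \approx 30868.0$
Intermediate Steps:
$U = - \frac{7}{4}$ ($U = \left(-105\right) \frac{1}{60} = - \frac{7}{4} \approx -1.75$)
$R{\left(F \right)} = -82 + F^{2} - \frac{3 F}{4}$ ($R{\left(F \right)} = \left(F^{2} - \frac{7 F}{4}\right) + \left(-82 + F\right) = -82 + F^{2} - \frac{3 F}{4}$)
$R{\left(\frac{1}{214 - 2} \right)} + 30950 = \left(-82 + \left(\frac{1}{214 - 2}\right)^{2} - \frac{3}{4 \left(214 - 2\right)}\right) + 30950 = \left(-82 + \left(\frac{1}{212}\right)^{2} - \frac{3}{4 \cdot 212}\right) + 30950 = \left(-82 + \left(\frac{1}{212}\right)^{2} - \frac{3}{848}\right) + 30950 = \left(-82 + \frac{1}{44944} - \frac{3}{848}\right) + 30950 = - \frac{1842783}{22472} + 30950 = \frac{693665617}{22472}$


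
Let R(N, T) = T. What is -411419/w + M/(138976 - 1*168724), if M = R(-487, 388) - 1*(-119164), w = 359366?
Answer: -13800454111/2672604942 ≈ -5.1637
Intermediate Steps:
M = 119552 (M = 388 - 1*(-119164) = 388 + 119164 = 119552)
-411419/w + M/(138976 - 1*168724) = -411419/359366 + 119552/(138976 - 1*168724) = -411419*1/359366 + 119552/(138976 - 168724) = -411419/359366 + 119552/(-29748) = -411419/359366 + 119552*(-1/29748) = -411419/359366 - 29888/7437 = -13800454111/2672604942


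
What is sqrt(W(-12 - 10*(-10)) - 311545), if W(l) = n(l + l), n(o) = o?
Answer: I*sqrt(311369) ≈ 558.0*I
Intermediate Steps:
W(l) = 2*l (W(l) = l + l = 2*l)
sqrt(W(-12 - 10*(-10)) - 311545) = sqrt(2*(-12 - 10*(-10)) - 311545) = sqrt(2*(-12 + 100) - 311545) = sqrt(2*88 - 311545) = sqrt(176 - 311545) = sqrt(-311369) = I*sqrt(311369)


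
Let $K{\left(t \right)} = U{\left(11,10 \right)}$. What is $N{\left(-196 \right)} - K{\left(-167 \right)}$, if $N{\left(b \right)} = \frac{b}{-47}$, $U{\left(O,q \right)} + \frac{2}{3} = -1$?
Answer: $\frac{823}{141} \approx 5.8369$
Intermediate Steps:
$U{\left(O,q \right)} = - \frac{5}{3}$ ($U{\left(O,q \right)} = - \frac{2}{3} - 1 = - \frac{5}{3}$)
$N{\left(b \right)} = - \frac{b}{47}$ ($N{\left(b \right)} = b \left(- \frac{1}{47}\right) = - \frac{b}{47}$)
$K{\left(t \right)} = - \frac{5}{3}$
$N{\left(-196 \right)} - K{\left(-167 \right)} = \left(- \frac{1}{47}\right) \left(-196\right) - - \frac{5}{3} = \frac{196}{47} + \frac{5}{3} = \frac{823}{141}$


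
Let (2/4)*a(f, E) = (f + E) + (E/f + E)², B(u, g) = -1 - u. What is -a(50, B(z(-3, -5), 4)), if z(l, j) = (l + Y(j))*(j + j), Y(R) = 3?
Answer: -125101/1250 ≈ -100.08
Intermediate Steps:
z(l, j) = 2*j*(3 + l) (z(l, j) = (l + 3)*(j + j) = (3 + l)*(2*j) = 2*j*(3 + l))
a(f, E) = 2*E + 2*f + 2*(E + E/f)² (a(f, E) = 2*((f + E) + (E/f + E)²) = 2*((E + f) + (E + E/f)²) = 2*(E + f + (E + E/f)²) = 2*E + 2*f + 2*(E + E/f)²)
-a(50, B(z(-3, -5), 4)) = -(2*(-1 - 2*(-5)*(3 - 3)) + 2*50 + 2*(-1 - 2*(-5)*(3 - 3))²*(1 + 50)²/50²) = -(2*(-1 - 2*(-5)*0) + 100 + 2*(-1 - 2*(-5)*0)²*(1/2500)*51²) = -(2*(-1 - 1*0) + 100 + 2*(-1 - 1*0)²*(1/2500)*2601) = -(2*(-1 + 0) + 100 + 2*(-1 + 0)²*(1/2500)*2601) = -(2*(-1) + 100 + 2*(-1)²*(1/2500)*2601) = -(-2 + 100 + 2*1*(1/2500)*2601) = -(-2 + 100 + 2601/1250) = -1*125101/1250 = -125101/1250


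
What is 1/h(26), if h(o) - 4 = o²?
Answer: 1/680 ≈ 0.0014706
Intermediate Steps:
h(o) = 4 + o²
1/h(26) = 1/(4 + 26²) = 1/(4 + 676) = 1/680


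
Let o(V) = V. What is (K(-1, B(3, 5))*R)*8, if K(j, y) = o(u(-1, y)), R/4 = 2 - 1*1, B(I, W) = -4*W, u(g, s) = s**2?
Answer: 12800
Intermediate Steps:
R = 4 (R = 4*(2 - 1*1) = 4*(2 - 1) = 4*1 = 4)
K(j, y) = y**2
(K(-1, B(3, 5))*R)*8 = ((-4*5)**2*4)*8 = ((-20)**2*4)*8 = (400*4)*8 = 1600*8 = 12800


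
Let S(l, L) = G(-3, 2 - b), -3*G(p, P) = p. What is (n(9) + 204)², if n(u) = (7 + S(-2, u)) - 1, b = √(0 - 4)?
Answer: 44521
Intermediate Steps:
b = 2*I (b = √(-4) = 2*I ≈ 2.0*I)
G(p, P) = -p/3
S(l, L) = 1 (S(l, L) = -⅓*(-3) = 1)
n(u) = 7 (n(u) = (7 + 1) - 1 = 8 - 1 = 7)
(n(9) + 204)² = (7 + 204)² = 211² = 44521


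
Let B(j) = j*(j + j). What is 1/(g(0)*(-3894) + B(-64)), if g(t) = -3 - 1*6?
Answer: 1/43238 ≈ 2.3128e-5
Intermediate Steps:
B(j) = 2*j² (B(j) = j*(2*j) = 2*j²)
g(t) = -9 (g(t) = -3 - 6 = -9)
1/(g(0)*(-3894) + B(-64)) = 1/(-9*(-3894) + 2*(-64)²) = 1/(35046 + 2*4096) = 1/(35046 + 8192) = 1/43238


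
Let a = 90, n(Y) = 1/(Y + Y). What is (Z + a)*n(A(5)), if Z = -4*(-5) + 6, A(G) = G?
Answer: 58/5 ≈ 11.600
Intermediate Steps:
n(Y) = 1/(2*Y)
Z = 26 (Z = 20 + 6 = 26)
(Z + a)*n(A(5)) = (26 + 90)*((1/2)/5) = 116*((1/2)*(1/5)) = 116*(1/10) = 58/5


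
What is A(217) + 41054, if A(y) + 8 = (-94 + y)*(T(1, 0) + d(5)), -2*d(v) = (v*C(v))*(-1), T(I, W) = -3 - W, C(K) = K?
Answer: 84429/2 ≈ 42215.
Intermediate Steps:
d(v) = v²/2 (d(v) = -v*v*(-1)/2 = -v²*(-1)/2 = -(-1)*v²/2 = v²/2)
A(y) = -901 + 19*y/2 (A(y) = -8 + (-94 + y)*((-3 - 1*0) + (½)*5²) = -8 + (-94 + y)*((-3 + 0) + (½)*25) = -8 + (-94 + y)*(-3 + 25/2) = -8 + (-94 + y)*(19/2) = -8 + (-893 + 19*y/2) = -901 + 19*y/2)
A(217) + 41054 = (-901 + (19/2)*217) + 41054 = (-901 + 4123/2) + 41054 = 2321/2 + 41054 = 84429/2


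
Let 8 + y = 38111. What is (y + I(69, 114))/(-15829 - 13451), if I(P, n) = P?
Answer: -3181/2440 ≈ -1.3037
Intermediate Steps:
y = 38103 (y = -8 + 38111 = 38103)
(y + I(69, 114))/(-15829 - 13451) = (38103 + 69)/(-15829 - 13451) = 38172/(-29280) = 38172*(-1/29280) = -3181/2440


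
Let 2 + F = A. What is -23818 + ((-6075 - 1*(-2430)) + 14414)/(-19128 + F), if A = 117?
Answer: -452862403/19013 ≈ -23819.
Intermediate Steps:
F = 115 (F = -2 + 117 = 115)
-23818 + ((-6075 - 1*(-2430)) + 14414)/(-19128 + F) = -23818 + ((-6075 - 1*(-2430)) + 14414)/(-19128 + 115) = -23818 + ((-6075 + 2430) + 14414)/(-19013) = -23818 + (-3645 + 14414)*(-1/19013) = -23818 + 10769*(-1/19013) = -23818 - 10769/19013 = -452862403/19013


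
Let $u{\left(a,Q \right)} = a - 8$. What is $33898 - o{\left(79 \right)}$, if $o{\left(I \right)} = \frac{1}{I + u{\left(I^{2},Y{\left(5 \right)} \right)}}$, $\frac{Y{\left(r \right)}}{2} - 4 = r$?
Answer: $\frac{213964175}{6312} \approx 33898.0$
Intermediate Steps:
$Y{\left(r \right)} = 8 + 2 r$
$u{\left(a,Q \right)} = -8 + a$ ($u{\left(a,Q \right)} = a - 8 = -8 + a$)
$o{\left(I \right)} = \frac{1}{-8 + I + I^{2}}$ ($o{\left(I \right)} = \frac{1}{I + \left(-8 + I^{2}\right)} = \frac{1}{-8 + I + I^{2}}$)
$33898 - o{\left(79 \right)} = 33898 - \frac{1}{-8 + 79 + 79^{2}} = 33898 - \frac{1}{-8 + 79 + 6241} = 33898 - \frac{1}{6312} = \frac{213964175}{6312}$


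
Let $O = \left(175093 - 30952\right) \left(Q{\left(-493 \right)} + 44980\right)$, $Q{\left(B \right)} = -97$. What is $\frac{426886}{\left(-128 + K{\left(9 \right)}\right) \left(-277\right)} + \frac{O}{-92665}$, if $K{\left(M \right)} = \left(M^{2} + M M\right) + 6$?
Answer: $- \frac{7172140136443}{102672820} \approx -69854.0$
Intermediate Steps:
$K{\left(M \right)} = 6 + 2 M^{2}$ ($K{\left(M \right)} = \left(M^{2} + M^{2}\right) + 6 = 2 M^{2} + 6 = 6 + 2 M^{2}$)
$O = 6469480503$ ($O = \left(175093 - 30952\right) \left(-97 + 44980\right) = 144141 \cdot 44883 = 6469480503$)
$\frac{426886}{\left(-128 + K{\left(9 \right)}\right) \left(-277\right)} + \frac{O}{-92665} = \frac{426886}{\left(-128 + \left(6 + 2 \cdot 9^{2}\right)\right) \left(-277\right)} + \frac{6469480503}{-92665} = \frac{426886}{\left(-128 + \left(6 + 2 \cdot 81\right)\right) \left(-277\right)} + 6469480503 \left(- \frac{1}{92665}\right) = \frac{426886}{\left(-128 + \left(6 + 162\right)\right) \left(-277\right)} - \frac{6469480503}{92665} = \frac{426886}{\left(-128 + 168\right) \left(-277\right)} - \frac{6469480503}{92665} = \frac{426886}{40 \left(-277\right)} - \frac{6469480503}{92665} = \frac{426886}{-11080} - \frac{6469480503}{92665} = 426886 \left(- \frac{1}{11080}\right) - \frac{6469480503}{92665} = - \frac{213443}{5540} - \frac{6469480503}{92665} = - \frac{7172140136443}{102672820}$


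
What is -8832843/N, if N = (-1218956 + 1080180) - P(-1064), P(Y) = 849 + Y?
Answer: 2944281/46187 ≈ 63.747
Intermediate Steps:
N = -138561 (N = (-1218956 + 1080180) - (849 - 1064) = -138776 - 1*(-215) = -138776 + 215 = -138561)
-8832843/N = -8832843/(-138561) = -8832843*(-1/138561) = 2944281/46187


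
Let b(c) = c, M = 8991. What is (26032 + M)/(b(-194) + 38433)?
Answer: 35023/38239 ≈ 0.91590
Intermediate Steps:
(26032 + M)/(b(-194) + 38433) = (26032 + 8991)/(-194 + 38433) = 35023/38239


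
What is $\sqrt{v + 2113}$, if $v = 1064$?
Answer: $3 \sqrt{353} \approx 56.365$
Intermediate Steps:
$\sqrt{v + 2113} = \sqrt{1064 + 2113} = \sqrt{3177} = 3 \sqrt{353}$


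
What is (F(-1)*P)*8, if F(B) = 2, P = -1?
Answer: -16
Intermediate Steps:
(F(-1)*P)*8 = (2*(-1))*8 = -2*8 = -16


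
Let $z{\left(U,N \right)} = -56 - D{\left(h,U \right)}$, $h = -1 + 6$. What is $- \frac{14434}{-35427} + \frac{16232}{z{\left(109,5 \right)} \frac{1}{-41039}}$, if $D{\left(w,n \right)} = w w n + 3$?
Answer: $\frac{140473576189}{587076} \approx 2.3928 \cdot 10^{5}$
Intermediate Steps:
$h = 5$
$D{\left(w,n \right)} = 3 + n w^{2}$ ($D{\left(w,n \right)} = w^{2} n + 3 = n w^{2} + 3 = 3 + n w^{2}$)
$z{\left(U,N \right)} = -59 - 25 U$ ($z{\left(U,N \right)} = -56 - \left(3 + U 5^{2}\right) = -56 - \left(3 + U 25\right) = -56 - \left(3 + 25 U\right) = -59 - 25 U$)
$- \frac{14434}{-35427} + \frac{16232}{z{\left(109,5 \right)} \frac{1}{-41039}} = - \frac{14434}{-35427} + \frac{16232}{\left(-59 - 2725\right) \frac{1}{-41039}} = \left(-14434\right) \left(- \frac{1}{35427}\right) + \frac{16232}{\left(-59 - 2725\right) \left(- \frac{1}{41039}\right)} = \frac{2062}{5061} + \frac{16232}{\left(-2784\right) \left(- \frac{1}{41039}\right)} = \frac{2062}{5061} + \frac{16232}{\frac{2784}{41039}} = \frac{2062}{5061} + 16232 \cdot \frac{41039}{2784} = \frac{2062}{5061} + \frac{83268131}{348} = \frac{140473576189}{587076}$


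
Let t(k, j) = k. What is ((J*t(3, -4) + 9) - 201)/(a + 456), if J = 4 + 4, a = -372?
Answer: -2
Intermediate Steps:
J = 8
((J*t(3, -4) + 9) - 201)/(a + 456) = ((8*3 + 9) - 201)/(-372 + 456) = ((24 + 9) - 201)/84 = (33 - 201)*(1/84) = -168*1/84 = -2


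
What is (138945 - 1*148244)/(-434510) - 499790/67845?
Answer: -43306572449/5895866190 ≈ -7.3452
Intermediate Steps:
(138945 - 1*148244)/(-434510) - 499790/67845 = (138945 - 148244)*(-1/434510) - 499790*1/67845 = -9299*(-1/434510) - 99958/13569 = 9299/434510 - 99958/13569 = -43306572449/5895866190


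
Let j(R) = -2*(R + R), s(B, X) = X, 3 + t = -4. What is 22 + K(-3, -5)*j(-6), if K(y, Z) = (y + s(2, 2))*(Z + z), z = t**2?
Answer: -1034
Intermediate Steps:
t = -7 (t = -3 - 4 = -7)
z = 49 (z = (-7)**2 = 49)
j(R) = -4*R
K(y, Z) = (2 + y)*(49 + Z) (K(y, Z) = (y + 2)*(Z + 49) = (2 + y)*(49 + Z))
22 + K(-3, -5)*j(-6) = 22 + (98 + 2*(-5) + 49*(-3) - 5*(-3))*(-4*(-6)) = 22 + (98 - 10 - 147 + 15)*24 = 22 - 44*24 = 22 - 1056 = -1034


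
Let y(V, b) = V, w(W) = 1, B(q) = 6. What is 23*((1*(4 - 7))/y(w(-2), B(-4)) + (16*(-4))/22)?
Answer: -1495/11 ≈ -135.91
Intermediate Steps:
23*((1*(4 - 7))/y(w(-2), B(-4)) + (16*(-4))/22) = 23*((1*(4 - 7))/1 + (16*(-4))/22) = 23*((1*(-3))*1 - 64*1/22) = 23*(-3*1 - 32/11) = 23*(-3 - 32/11) = 23*(-65/11) = -1495/11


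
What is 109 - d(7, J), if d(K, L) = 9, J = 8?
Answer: 100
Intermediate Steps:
109 - d(7, J) = 109 - 1*9 = 109 - 9 = 100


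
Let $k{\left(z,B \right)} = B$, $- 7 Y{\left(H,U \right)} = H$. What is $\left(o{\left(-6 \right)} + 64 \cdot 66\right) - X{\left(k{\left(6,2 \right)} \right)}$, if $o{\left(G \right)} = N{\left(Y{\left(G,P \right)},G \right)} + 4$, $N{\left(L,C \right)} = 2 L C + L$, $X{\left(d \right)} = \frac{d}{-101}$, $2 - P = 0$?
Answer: $\frac{2982544}{707} \approx 4218.6$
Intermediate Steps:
$P = 2$ ($P = 2 - 0 = 2 + 0 = 2$)
$Y{\left(H,U \right)} = - \frac{H}{7}$
$X{\left(d \right)} = - \frac{d}{101}$ ($X{\left(d \right)} = d \left(- \frac{1}{101}\right) = - \frac{d}{101}$)
$N{\left(L,C \right)} = L + 2 C L$ ($N{\left(L,C \right)} = 2 C L + L = L + 2 C L$)
$o{\left(G \right)} = 4 - \frac{G \left(1 + 2 G\right)}{7}$ ($o{\left(G \right)} = - \frac{G}{7} \left(1 + 2 G\right) + 4 = - \frac{G \left(1 + 2 G\right)}{7} + 4 = 4 - \frac{G \left(1 + 2 G\right)}{7}$)
$\left(o{\left(-6 \right)} + 64 \cdot 66\right) - X{\left(k{\left(6,2 \right)} \right)} = \left(\left(4 - - \frac{6 \left(1 + 2 \left(-6\right)\right)}{7}\right) + 64 \cdot 66\right) - \left(- \frac{1}{101}\right) 2 = \left(\left(4 - - \frac{6 \left(1 - 12\right)}{7}\right) + 4224\right) - - \frac{2}{101} = \left(\left(4 - \left(- \frac{6}{7}\right) \left(-11\right)\right) + 4224\right) + \frac{2}{101} = \left(\left(4 - \frac{66}{7}\right) + 4224\right) + \frac{2}{101} = \left(- \frac{38}{7} + 4224\right) + \frac{2}{101} = \frac{29530}{7} + \frac{2}{101} = \frac{2982544}{707}$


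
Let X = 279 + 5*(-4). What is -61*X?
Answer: -15799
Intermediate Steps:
X = 259 (X = 279 - 20 = 259)
-61*X = -61*259 = -15799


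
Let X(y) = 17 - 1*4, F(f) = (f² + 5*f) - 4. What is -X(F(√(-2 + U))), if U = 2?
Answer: -13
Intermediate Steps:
F(f) = -4 + f² + 5*f
X(y) = 13 (X(y) = 17 - 4 = 13)
-X(F(√(-2 + U))) = -1*13 = -13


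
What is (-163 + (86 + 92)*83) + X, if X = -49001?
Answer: -34390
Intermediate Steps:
(-163 + (86 + 92)*83) + X = (-163 + (86 + 92)*83) - 49001 = (-163 + 178*83) - 49001 = (-163 + 14774) - 49001 = 14611 - 49001 = -34390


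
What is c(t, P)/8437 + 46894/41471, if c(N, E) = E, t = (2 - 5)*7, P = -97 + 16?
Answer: 392285527/349890827 ≈ 1.1212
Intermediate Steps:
P = -81
t = -21 (t = -3*7 = -21)
c(t, P)/8437 + 46894/41471 = -81/8437 + 46894/41471 = 392285527/349890827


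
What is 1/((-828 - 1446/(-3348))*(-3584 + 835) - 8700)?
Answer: 558/1264586867 ≈ 4.4125e-7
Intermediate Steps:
1/((-828 - 1446/(-3348))*(-3584 + 835) - 8700) = 1/((-828 - 1446*(-1/3348))*(-2749) - 8700) = 1/((-828 + 241/558)*(-2749) - 8700) = 1/(-461783/558*(-2749) - 8700) = 1/(1269441467/558 - 8700) = 1/(1264586867/558) = 558/1264586867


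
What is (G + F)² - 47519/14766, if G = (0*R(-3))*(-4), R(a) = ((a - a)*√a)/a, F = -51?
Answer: 38358847/14766 ≈ 2597.8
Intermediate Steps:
R(a) = 0 (R(a) = (0*√a)/a = 0/a = 0)
G = 0 (G = (0*0)*(-4) = 0*(-4) = 0)
(G + F)² - 47519/14766 = (0 - 51)² - 47519/14766 = (-51)² - 47519/14766 = 2601 - 1*47519/14766 = 2601 - 47519/14766 = 38358847/14766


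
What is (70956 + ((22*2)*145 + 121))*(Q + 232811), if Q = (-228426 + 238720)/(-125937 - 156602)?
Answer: 5094980243108595/282539 ≈ 1.8033e+10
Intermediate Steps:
Q = -10294/282539 (Q = 10294/(-282539) = 10294*(-1/282539) = -10294/282539 ≈ -0.036434)
(70956 + ((22*2)*145 + 121))*(Q + 232811) = (70956 + ((22*2)*145 + 121))*(-10294/282539 + 232811) = (70956 + (44*145 + 121))*(65778176835/282539) = (70956 + (6380 + 121))*(65778176835/282539) = (70956 + 6501)*(65778176835/282539) = 77457*(65778176835/282539) = 5094980243108595/282539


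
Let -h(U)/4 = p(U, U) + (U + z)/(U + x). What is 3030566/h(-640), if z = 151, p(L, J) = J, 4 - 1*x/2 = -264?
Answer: 78794716/66071 ≈ 1192.6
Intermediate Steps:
x = 536 (x = 8 - 2*(-264) = 8 + 528 = 536)
h(U) = -4*U - 4*(151 + U)/(536 + U) (h(U) = -4*(U + (U + 151)/(U + 536)) = -4*(U + (151 + U)/(536 + U)) = -4*U - 4*(151 + U)/(536 + U))
3030566/h(-640) = 3030566/((4*(-151 - 1*(-640)² - 537*(-640))/(536 - 640))) = 3030566/((4*(-151 - 1*409600 + 343680)/(-104))) = 3030566/((4*(-1/104)*(-151 - 409600 + 343680))) = 3030566/((4*(-1/104)*(-66071))) = 3030566/(66071/26) = 3030566*(26/66071) = 78794716/66071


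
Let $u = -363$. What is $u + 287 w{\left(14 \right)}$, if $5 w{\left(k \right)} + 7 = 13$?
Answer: $- \frac{93}{5} \approx -18.6$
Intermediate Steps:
$w{\left(k \right)} = \frac{6}{5}$ ($w{\left(k \right)} = - \frac{7}{5} + \frac{1}{5} \cdot 13 = - \frac{7}{5} + \frac{13}{5} = \frac{6}{5}$)
$u + 287 w{\left(14 \right)} = -363 + 287 \cdot \frac{6}{5} = -363 + \frac{1722}{5} = - \frac{93}{5}$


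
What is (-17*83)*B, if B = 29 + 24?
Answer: -74783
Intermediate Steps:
B = 53
(-17*83)*B = -17*83*53 = -1411*53 = -74783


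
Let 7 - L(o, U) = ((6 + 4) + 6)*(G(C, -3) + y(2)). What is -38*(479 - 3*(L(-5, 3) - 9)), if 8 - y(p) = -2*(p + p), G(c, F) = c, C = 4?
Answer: -54910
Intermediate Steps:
y(p) = 8 + 4*p (y(p) = 8 - (-2)*(p + p) = 8 - (-2)*2*p = 8 - (-4)*p = 8 + 4*p)
L(o, U) = -313 (L(o, U) = 7 - ((6 + 4) + 6)*(4 + (8 + 4*2)) = 7 - (10 + 6)*(4 + (8 + 8)) = 7 - 16*(4 + 16) = 7 - 16*20 = 7 - 1*320 = 7 - 320 = -313)
-38*(479 - 3*(L(-5, 3) - 9)) = -38*(479 - 3*(-313 - 9)) = -38*(479 - 3*(-322)) = -38*(479 + 966) = -38*1445 = -54910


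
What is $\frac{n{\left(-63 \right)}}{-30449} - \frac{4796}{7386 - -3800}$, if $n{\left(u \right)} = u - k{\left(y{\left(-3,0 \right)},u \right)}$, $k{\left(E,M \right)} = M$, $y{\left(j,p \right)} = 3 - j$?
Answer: $- \frac{2398}{5593} \approx -0.42875$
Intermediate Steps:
$n{\left(u \right)} = 0$ ($n{\left(u \right)} = u - u = 0$)
$\frac{n{\left(-63 \right)}}{-30449} - \frac{4796}{7386 - -3800} = \frac{0}{-30449} - \frac{4796}{7386 - -3800} = 0 \left(- \frac{1}{30449}\right) - \frac{4796}{7386 + 3800} = 0 - \frac{4796}{11186} = 0 - \frac{2398}{5593} = - \frac{2398}{5593}$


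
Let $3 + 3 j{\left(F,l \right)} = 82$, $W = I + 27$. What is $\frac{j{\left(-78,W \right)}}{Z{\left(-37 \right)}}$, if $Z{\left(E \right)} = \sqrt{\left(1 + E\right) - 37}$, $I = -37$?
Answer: $- \frac{79 i \sqrt{73}}{219} \approx - 3.0821 i$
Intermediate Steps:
$W = -10$ ($W = -37 + 27 = -10$)
$Z{\left(E \right)} = \sqrt{-36 + E}$
$j{\left(F,l \right)} = \frac{79}{3}$ ($j{\left(F,l \right)} = -1 + \frac{1}{3} \cdot 82 = -1 + \frac{82}{3} = \frac{79}{3}$)
$\frac{j{\left(-78,W \right)}}{Z{\left(-37 \right)}} = \frac{79}{3 \sqrt{-36 - 37}} = \frac{79}{3 \sqrt{-73}} = \frac{79}{3 i \sqrt{73}} = \frac{79 \left(- \frac{i \sqrt{73}}{73}\right)}{3} = - \frac{79 i \sqrt{73}}{219}$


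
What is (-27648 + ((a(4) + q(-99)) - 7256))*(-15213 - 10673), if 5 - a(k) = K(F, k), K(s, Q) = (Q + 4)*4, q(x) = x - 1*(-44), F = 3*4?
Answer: 905647596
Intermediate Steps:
F = 12
q(x) = 44 + x (q(x) = x + 44 = 44 + x)
K(s, Q) = 16 + 4*Q (K(s, Q) = (4 + Q)*4 = 16 + 4*Q)
a(k) = -11 - 4*k (a(k) = 5 - (16 + 4*k) = 5 + (-16 - 4*k) = -11 - 4*k)
(-27648 + ((a(4) + q(-99)) - 7256))*(-15213 - 10673) = (-27648 + (((-11 - 4*4) + (44 - 99)) - 7256))*(-15213 - 10673) = (-27648 + (((-11 - 16) - 55) - 7256))*(-25886) = (-27648 + ((-27 - 55) - 7256))*(-25886) = (-27648 + (-82 - 7256))*(-25886) = (-27648 - 7338)*(-25886) = -34986*(-25886) = 905647596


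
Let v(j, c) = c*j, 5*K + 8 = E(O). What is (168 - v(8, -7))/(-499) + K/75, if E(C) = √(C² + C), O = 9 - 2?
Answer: -87992/187125 + 2*√14/375 ≈ -0.45028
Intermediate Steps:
O = 7
E(C) = √(C + C²)
K = -8/5 + 2*√14/5 (K = -8/5 + √(7*(1 + 7))/5 = -8/5 + √(7*8)/5 = -8/5 + √56/5 = -8/5 + (2*√14)/5 = -8/5 + 2*√14/5 ≈ -0.10334)
(168 - v(8, -7))/(-499) + K/75 = (168 - (-7)*8)/(-499) + (-8/5 + 2*√14/5)/75 = (168 - 1*(-56))*(-1/499) + (-8/5 + 2*√14/5)*(1/75) = (168 + 56)*(-1/499) + (-8/375 + 2*√14/375) = 224*(-1/499) + (-8/375 + 2*√14/375) = -224/499 + (-8/375 + 2*√14/375) = -87992/187125 + 2*√14/375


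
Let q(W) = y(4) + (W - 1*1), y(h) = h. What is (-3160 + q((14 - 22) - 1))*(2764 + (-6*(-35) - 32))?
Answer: -9314372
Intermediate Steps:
q(W) = 3 + W (q(W) = 4 + (W - 1*1) = 4 + (W - 1) = 4 + (-1 + W) = 3 + W)
(-3160 + q((14 - 22) - 1))*(2764 + (-6*(-35) - 32)) = (-3160 + (3 + ((14 - 22) - 1)))*(2764 + (-6*(-35) - 32)) = (-3160 + (3 + (-8 - 1)))*(2764 + (210 - 32)) = (-3160 + (3 - 9))*(2764 + 178) = (-3160 - 6)*2942 = -3166*2942 = -9314372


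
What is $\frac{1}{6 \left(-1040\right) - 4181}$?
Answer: $- \frac{1}{10421} \approx -9.596 \cdot 10^{-5}$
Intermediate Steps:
$\frac{1}{6 \left(-1040\right) - 4181} = \frac{1}{-6240 - 4181} = \frac{1}{-10421} = - \frac{1}{10421}$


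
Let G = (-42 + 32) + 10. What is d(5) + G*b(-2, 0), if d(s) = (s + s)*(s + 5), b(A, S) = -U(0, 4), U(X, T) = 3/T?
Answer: 100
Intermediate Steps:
b(A, S) = -¾ (b(A, S) = -3/4 = -1*¾ = -¾)
d(s) = 2*s*(5 + s) (d(s) = (2*s)*(5 + s) = 2*s*(5 + s))
G = 0 (G = -10 + 10 = 0)
d(5) + G*b(-2, 0) = 2*5*(5 + 5) + 0*(-¾) = 2*5*10 + 0 = 100 + 0 = 100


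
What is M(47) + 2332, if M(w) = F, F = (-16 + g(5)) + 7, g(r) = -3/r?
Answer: 11612/5 ≈ 2322.4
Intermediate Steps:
F = -48/5 (F = (-16 - 3/5) + 7 = -83/5 + 7 = -48/5 ≈ -9.6000)
M(w) = -48/5
M(47) + 2332 = -48/5 + 2332 = 11612/5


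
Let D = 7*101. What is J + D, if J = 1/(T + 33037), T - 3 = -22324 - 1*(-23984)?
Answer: 24532901/34700 ≈ 707.00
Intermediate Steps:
T = 1663 (T = 3 + (-22324 - 1*(-23984)) = 3 + (-22324 + 23984) = 3 + 1660 = 1663)
J = 1/34700 (J = 1/(1663 + 33037) = 1/34700 ≈ 2.8818e-5)
D = 707
J + D = 1/34700 + 707 = 24532901/34700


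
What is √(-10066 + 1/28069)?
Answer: 3*I*√881187435573/28069 ≈ 100.33*I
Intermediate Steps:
√(-10066 + 1/28069) = √(-282542553/28069) = 3*I*√881187435573/28069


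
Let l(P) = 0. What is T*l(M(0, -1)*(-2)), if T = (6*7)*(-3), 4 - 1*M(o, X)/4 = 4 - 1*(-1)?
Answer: 0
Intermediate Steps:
M(o, X) = -4 (M(o, X) = 16 - 4*(4 - 1*(-1)) = 16 - 4*(4 + 1) = 16 - 4*5 = 16 - 20 = -4)
T = -126 (T = 42*(-3) = -126)
T*l(M(0, -1)*(-2)) = -126*0 = 0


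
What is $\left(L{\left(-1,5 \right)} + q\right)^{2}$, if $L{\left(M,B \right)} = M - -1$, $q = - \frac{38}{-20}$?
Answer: $\frac{361}{100} \approx 3.61$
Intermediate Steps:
$q = \frac{19}{10}$ ($q = \left(-38\right) \left(- \frac{1}{20}\right) = \frac{19}{10} \approx 1.9$)
$L{\left(M,B \right)} = 1 + M$ ($L{\left(M,B \right)} = M + 1 = 1 + M$)
$\left(L{\left(-1,5 \right)} + q\right)^{2} = \left(\left(1 - 1\right) + \frac{19}{10}\right)^{2} = \left(0 + \frac{19}{10}\right)^{2} = \left(\frac{19}{10}\right)^{2} = \frac{361}{100}$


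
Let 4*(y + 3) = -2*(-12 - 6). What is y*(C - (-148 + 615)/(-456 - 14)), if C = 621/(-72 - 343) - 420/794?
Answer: -47935383/7743485 ≈ -6.1904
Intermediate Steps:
y = 6 (y = -3 + (-2*(-12 - 6))/4 = -3 + (-2*(-18))/4 = -3 + (1/4)*36 = -3 + 9 = 6)
C = -333687/164755 (C = 621/(-415) - 420*1/794 = 621*(-1/415) - 210/397 = -621/415 - 210/397 = -333687/164755 ≈ -2.0254)
y*(C - (-148 + 615)/(-456 - 14)) = 6*(-333687/164755 - (-148 + 615)/(-456 - 14)) = 6*(-333687/164755 - 467/(-470)) = 6*(-333687/164755 - 467*(-1)/470) = 6*(-333687/164755 - 1*(-467/470)) = 6*(-333687/164755 + 467/470) = 6*(-15978461/15486970) = -47935383/7743485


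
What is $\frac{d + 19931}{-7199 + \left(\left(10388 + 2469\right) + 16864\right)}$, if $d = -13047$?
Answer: $\frac{3442}{11261} \approx 0.30566$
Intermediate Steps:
$\frac{d + 19931}{-7199 + \left(\left(10388 + 2469\right) + 16864\right)} = \frac{-13047 + 19931}{-7199 + \left(\left(10388 + 2469\right) + 16864\right)} = \frac{6884}{-7199 + \left(12857 + 16864\right)} = \frac{6884}{-7199 + 29721} = \frac{6884}{22522} = 6884 \cdot \frac{1}{22522} = \frac{3442}{11261}$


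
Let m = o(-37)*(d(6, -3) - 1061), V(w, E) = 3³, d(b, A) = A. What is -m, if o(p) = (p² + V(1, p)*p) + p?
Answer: 354312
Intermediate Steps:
V(w, E) = 27
o(p) = p² + 28*p (o(p) = (p² + 27*p) + p = p² + 28*p)
m = -354312 (m = (-37*(28 - 37))*(-3 - 1061) = -37*(-9)*(-1064) = 333*(-1064) = -354312)
-m = -1*(-354312) = 354312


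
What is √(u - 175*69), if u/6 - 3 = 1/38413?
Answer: 3*I*√1976756603995/38413 ≈ 109.8*I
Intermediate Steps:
u = 691440/38413 (u = 18 + 6/38413 = 691440/38413 ≈ 18.000)
√(u - 175*69) = √(691440/38413 - 175*69) = √(691440/38413 - 12075) = √(-463145535/38413) = 3*I*√1976756603995/38413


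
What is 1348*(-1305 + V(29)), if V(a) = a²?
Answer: -625472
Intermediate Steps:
1348*(-1305 + V(29)) = 1348*(-1305 + 29²) = 1348*(-1305 + 841) = 1348*(-464) = -625472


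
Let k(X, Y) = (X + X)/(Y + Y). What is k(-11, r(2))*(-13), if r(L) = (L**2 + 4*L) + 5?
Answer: 143/17 ≈ 8.4118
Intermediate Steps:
r(L) = 5 + L**2 + 4*L
k(X, Y) = X/Y (k(X, Y) = (2*X)/((2*Y)) = (2*X)*(1/(2*Y)) = X/Y)
k(-11, r(2))*(-13) = -11/(5 + 2**2 + 4*2)*(-13) = -11/(5 + 4 + 8)*(-13) = -11/17*(-13) = 143/17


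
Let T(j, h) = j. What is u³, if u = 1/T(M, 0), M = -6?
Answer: -1/216 ≈ -0.0046296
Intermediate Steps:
u = -⅙ (u = 1/(-6) = -⅙ ≈ -0.16667)
u³ = (-⅙)³ = -1/216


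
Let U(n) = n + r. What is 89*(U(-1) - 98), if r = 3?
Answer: -8544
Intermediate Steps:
U(n) = 3 + n (U(n) = n + 3 = 3 + n)
89*(U(-1) - 98) = 89*((3 - 1) - 98) = 89*(2 - 98) = 89*(-96) = -8544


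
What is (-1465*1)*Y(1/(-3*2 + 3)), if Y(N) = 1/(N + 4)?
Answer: -4395/11 ≈ -399.55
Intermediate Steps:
Y(N) = 1/(4 + N)
(-1465*1)*Y(1/(-3*2 + 3)) = (-1465*1)/(4 + 1/(-3*2 + 3)) = -1465/(4 + 1/(-6 + 3)) = -1465/(4 + 1/(-3)) = -1465/(4 - 1/3) = -1465/11/3 = -1465*3/11 = -4395/11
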